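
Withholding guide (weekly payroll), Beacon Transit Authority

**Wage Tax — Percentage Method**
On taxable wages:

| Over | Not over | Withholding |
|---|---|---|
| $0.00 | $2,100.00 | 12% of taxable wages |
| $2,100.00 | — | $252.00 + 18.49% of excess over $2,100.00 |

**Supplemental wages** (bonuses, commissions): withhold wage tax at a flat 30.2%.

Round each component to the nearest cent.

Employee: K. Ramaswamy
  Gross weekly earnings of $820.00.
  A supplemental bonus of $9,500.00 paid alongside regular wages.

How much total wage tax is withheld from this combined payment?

$2,967.40

Wage Tax: taxable = $820.00
  12% × $820.00 = $98.40
Supplemental (30.2% flat on bonus): 30.2% × $9,500.00 = $2,869.00
Total wage tax: $98.40 + $2,869.00 = $2,967.40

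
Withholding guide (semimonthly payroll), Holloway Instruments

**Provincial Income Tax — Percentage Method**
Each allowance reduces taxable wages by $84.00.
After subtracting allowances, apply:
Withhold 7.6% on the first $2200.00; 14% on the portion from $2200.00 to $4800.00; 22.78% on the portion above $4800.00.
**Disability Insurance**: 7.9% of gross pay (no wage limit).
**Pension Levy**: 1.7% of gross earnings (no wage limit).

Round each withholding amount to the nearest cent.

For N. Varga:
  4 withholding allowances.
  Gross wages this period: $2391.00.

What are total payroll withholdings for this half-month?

$385.72

Provincial Income Tax: taxable = $2391.00 − 4×$84.00 = $2055.00
  7.6% × $2055.00 = $156.18
Disability Insurance: 7.9% × $2391.00 = $188.89
Pension Levy: 1.7% × $2391.00 = $40.65
Total: $156.18 + $188.89 + $40.65 = $385.72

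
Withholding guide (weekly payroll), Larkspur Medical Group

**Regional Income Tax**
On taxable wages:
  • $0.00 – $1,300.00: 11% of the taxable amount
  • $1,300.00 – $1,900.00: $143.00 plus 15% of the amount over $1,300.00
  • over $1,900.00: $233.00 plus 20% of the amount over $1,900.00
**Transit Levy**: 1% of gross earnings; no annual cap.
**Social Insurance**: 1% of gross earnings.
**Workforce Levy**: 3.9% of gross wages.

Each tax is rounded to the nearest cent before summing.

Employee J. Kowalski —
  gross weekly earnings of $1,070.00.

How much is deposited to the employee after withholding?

$889.17

Regional Income Tax: taxable = $1,070.00
  11% × $1,070.00 = $117.70
Transit Levy: 1% × $1,070.00 = $10.70
Social Insurance: 1% × $1,070.00 = $10.70
Workforce Levy: 3.9% × $1,070.00 = $41.73
Total withheld: $117.70 + $10.70 + $10.70 + $41.73 = $180.83
Net pay: $1,070.00 − $180.83 = $889.17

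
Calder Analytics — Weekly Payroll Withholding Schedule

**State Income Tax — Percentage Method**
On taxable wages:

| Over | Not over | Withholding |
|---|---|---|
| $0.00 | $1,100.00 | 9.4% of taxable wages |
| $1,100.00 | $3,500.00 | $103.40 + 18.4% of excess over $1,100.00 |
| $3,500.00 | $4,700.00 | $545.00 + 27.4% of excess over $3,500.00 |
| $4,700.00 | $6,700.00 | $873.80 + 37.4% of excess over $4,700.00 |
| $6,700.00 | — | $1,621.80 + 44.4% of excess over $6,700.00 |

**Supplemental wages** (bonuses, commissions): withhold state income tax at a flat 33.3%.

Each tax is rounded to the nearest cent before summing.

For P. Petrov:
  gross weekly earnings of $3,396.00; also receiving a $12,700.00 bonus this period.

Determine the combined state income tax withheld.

State Income Tax: taxable = $3,396.00
  $103.40 + 18.4% × ($3,396.00 − $1,100.00) = $103.40 + 18.4% × $2,296.00 = $525.86
Supplemental (33.3% flat on bonus): 33.3% × $12,700.00 = $4,229.10
Total state income tax: $525.86 + $4,229.10 = $4,754.96

$4,754.96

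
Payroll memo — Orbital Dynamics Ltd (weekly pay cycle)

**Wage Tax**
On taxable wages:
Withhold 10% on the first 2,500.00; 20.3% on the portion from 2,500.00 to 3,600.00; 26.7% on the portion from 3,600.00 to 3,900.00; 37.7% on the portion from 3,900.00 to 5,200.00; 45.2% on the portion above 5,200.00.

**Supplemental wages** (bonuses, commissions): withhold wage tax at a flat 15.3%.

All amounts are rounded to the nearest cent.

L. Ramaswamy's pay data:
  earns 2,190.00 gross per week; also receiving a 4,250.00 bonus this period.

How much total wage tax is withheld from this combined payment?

869.25

Wage Tax: taxable = 2,190.00
  10% × 2,190.00 = 219.00
Supplemental (15.3% flat on bonus): 15.3% × 4,250.00 = 650.25
Total wage tax: 219.00 + 650.25 = 869.25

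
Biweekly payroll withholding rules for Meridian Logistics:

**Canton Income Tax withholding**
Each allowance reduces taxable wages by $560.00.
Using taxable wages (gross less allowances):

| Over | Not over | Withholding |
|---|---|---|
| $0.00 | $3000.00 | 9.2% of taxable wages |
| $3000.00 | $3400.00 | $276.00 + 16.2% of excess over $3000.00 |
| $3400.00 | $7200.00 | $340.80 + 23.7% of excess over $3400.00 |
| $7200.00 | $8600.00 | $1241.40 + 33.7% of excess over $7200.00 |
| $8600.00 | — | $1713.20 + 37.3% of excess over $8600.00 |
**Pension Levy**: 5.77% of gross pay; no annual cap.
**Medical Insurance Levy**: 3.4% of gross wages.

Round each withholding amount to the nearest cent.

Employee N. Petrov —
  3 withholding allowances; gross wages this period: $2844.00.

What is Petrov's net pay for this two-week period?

$2476.11

Canton Income Tax: taxable = $2844.00 − 3×$560.00 = $1164.00
  9.2% × $1164.00 = $107.09
Pension Levy: 5.77% × $2844.00 = $164.10
Medical Insurance Levy: 3.4% × $2844.00 = $96.70
Total withheld: $107.09 + $164.10 + $96.70 = $367.89
Net pay: $2844.00 − $367.89 = $2476.11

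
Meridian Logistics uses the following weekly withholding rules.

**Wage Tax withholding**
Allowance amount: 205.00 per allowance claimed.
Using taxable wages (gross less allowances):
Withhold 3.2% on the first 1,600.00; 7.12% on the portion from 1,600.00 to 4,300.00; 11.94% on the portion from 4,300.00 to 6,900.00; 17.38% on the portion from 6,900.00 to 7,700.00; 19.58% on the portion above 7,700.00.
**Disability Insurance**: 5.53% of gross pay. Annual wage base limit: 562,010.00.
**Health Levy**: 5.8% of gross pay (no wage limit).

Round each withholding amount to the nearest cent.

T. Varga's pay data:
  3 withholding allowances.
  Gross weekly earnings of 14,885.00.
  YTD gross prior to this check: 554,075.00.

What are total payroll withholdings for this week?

3,281.47

Wage Tax: taxable = 14,885.00 − 3×205.00 = 14,270.00
  692.92 + 19.58% × (14,270.00 − 7,700.00) = 692.92 + 19.58% × 6,570.00 = 1,979.33
Disability Insurance: cap 562,010.00 − YTD 554,075.00 = 7,935.00 subject; 5.53% × 7,935.00 = 438.81
Health Levy: 5.8% × 14,885.00 = 863.33
Total: 1,979.33 + 438.81 + 863.33 = 3,281.47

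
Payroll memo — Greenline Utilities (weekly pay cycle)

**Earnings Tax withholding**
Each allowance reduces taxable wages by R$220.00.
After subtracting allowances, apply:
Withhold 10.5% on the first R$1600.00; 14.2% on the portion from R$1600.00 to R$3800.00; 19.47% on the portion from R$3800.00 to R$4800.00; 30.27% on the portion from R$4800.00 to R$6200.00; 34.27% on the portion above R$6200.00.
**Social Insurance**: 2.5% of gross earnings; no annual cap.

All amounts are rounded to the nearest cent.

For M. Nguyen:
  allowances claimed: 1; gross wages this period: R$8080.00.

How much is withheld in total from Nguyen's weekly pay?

Earnings Tax: taxable = R$8080.00 − 1×R$220.00 = R$7860.00
  R$1098.88 + 34.27% × (R$7860.00 − R$6200.00) = R$1098.88 + 34.27% × R$1660.00 = R$1667.76
Social Insurance: 2.5% × R$8080.00 = R$202.00
Total: R$1667.76 + R$202.00 = R$1869.76

R$1869.76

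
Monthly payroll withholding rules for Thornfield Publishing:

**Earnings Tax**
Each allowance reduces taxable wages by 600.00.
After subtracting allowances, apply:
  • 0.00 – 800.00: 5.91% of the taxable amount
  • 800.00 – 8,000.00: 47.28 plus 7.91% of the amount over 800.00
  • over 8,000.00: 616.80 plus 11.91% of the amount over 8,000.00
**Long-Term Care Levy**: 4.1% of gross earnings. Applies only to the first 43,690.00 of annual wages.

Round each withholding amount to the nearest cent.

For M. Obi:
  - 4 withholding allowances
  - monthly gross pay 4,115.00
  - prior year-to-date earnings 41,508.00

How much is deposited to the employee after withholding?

Earnings Tax: taxable = 4,115.00 − 4×600.00 = 1,715.00
  47.28 + 7.91% × (1,715.00 − 800.00) = 47.28 + 7.91% × 915.00 = 119.66
Long-Term Care Levy: cap 43,690.00 − YTD 41,508.00 = 2,182.00 subject; 4.1% × 2,182.00 = 89.46
Total withheld: 119.66 + 89.46 = 209.12
Net pay: 4,115.00 − 209.12 = 3,905.88

3,905.88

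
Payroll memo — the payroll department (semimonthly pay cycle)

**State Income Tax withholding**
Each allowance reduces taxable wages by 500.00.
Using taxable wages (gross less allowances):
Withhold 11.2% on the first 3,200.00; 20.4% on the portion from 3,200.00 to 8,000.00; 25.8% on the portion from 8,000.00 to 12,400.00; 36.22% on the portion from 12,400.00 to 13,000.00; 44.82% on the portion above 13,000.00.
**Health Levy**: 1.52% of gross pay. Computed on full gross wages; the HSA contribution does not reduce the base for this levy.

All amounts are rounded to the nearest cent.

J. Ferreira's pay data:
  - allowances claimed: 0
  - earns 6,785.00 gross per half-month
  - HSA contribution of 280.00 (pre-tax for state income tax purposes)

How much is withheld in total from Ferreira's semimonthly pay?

1,135.75

State Income Tax: taxable = 6,785.00 − 280.00 = 6,505.00
  358.40 + 20.4% × (6,505.00 − 3,200.00) = 358.40 + 20.4% × 3,305.00 = 1,032.62
Health Levy: 1.52% × 6,785.00 = 103.13
Total: 1,032.62 + 103.13 = 1,135.75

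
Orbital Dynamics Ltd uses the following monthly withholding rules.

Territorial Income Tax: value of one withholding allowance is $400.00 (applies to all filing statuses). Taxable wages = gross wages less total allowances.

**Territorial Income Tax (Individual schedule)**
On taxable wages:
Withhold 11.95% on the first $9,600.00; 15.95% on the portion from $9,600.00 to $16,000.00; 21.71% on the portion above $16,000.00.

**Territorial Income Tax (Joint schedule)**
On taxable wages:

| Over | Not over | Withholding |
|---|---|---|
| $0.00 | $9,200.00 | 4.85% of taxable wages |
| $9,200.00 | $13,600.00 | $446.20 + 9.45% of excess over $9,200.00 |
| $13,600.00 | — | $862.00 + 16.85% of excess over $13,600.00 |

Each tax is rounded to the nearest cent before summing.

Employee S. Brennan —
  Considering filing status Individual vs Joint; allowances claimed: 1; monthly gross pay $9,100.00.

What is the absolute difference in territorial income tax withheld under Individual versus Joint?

$617.70

Territorial Income Tax (Individual): taxable = $9,100.00 − 1×$400.00 = $8,700.00
  11.95% × $8,700.00 = $1,039.65
Territorial Income Tax (Joint): taxable = $9,100.00 − 1×$400.00 = $8,700.00
  4.85% × $8,700.00 = $421.95
Difference: |$1,039.65 − $421.95| = $617.70 (higher under Individual)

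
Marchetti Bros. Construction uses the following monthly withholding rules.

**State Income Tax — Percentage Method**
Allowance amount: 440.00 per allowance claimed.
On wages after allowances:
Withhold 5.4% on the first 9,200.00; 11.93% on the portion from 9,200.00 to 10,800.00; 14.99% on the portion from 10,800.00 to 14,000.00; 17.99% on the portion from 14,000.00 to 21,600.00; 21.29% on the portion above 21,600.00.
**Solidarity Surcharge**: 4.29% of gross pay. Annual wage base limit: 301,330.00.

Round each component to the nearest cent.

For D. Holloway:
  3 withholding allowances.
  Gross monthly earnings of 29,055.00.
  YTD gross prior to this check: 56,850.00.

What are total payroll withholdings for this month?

State Income Tax: taxable = 29,055.00 − 3×440.00 = 27,735.00
  2,534.60 + 21.29% × (27,735.00 − 21,600.00) = 2,534.60 + 21.29% × 6,135.00 = 3,840.74
Solidarity Surcharge: 4.29% × 29,055.00 = 1,246.46
Total: 3,840.74 + 1,246.46 = 5,087.20

5,087.20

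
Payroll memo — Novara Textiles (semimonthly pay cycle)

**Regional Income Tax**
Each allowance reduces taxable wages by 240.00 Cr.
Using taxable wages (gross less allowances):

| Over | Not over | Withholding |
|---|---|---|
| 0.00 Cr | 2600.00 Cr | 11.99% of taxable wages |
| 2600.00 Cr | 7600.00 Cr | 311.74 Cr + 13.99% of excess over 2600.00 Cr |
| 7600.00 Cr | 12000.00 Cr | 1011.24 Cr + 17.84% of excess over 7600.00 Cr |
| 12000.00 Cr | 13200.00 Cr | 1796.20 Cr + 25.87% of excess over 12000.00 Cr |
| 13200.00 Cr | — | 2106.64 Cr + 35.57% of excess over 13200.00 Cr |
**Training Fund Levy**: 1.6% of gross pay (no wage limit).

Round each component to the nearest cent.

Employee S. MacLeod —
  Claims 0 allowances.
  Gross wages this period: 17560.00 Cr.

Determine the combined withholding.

Regional Income Tax: taxable = 17560.00 Cr
  2106.64 Cr + 35.57% × (17560.00 Cr − 13200.00 Cr) = 2106.64 Cr + 35.57% × 4360.00 Cr = 3657.49 Cr
Training Fund Levy: 1.6% × 17560.00 Cr = 280.96 Cr
Total: 3657.49 Cr + 280.96 Cr = 3938.45 Cr

3938.45 Cr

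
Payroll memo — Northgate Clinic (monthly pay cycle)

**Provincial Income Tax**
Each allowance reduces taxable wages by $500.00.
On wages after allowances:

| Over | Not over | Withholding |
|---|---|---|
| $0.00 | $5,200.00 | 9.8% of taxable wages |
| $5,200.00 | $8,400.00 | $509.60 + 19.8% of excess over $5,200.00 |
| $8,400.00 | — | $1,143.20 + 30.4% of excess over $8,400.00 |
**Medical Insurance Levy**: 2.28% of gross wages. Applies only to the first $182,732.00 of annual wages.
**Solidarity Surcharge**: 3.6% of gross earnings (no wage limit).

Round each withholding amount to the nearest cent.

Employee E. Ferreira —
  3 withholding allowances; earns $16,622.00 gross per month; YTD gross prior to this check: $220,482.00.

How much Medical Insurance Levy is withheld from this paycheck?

Medical Insurance Levy: YTD $220,482.00 ≥ cap $182,732.00 → $0.00

$0.00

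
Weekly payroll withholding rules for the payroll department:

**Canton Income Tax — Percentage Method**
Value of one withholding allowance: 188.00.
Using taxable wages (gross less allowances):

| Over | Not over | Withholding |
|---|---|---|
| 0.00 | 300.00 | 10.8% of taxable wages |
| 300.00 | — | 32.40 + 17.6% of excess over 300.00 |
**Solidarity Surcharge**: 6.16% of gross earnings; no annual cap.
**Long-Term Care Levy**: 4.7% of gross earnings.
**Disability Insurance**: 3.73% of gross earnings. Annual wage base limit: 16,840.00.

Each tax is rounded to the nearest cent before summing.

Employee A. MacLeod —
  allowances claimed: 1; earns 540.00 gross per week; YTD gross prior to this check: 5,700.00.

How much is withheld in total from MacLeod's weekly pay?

120.33

Canton Income Tax: taxable = 540.00 − 1×188.00 = 352.00
  32.40 + 17.6% × (352.00 − 300.00) = 32.40 + 17.6% × 52.00 = 41.55
Solidarity Surcharge: 6.16% × 540.00 = 33.26
Long-Term Care Levy: 4.7% × 540.00 = 25.38
Disability Insurance: 3.73% × 540.00 = 20.14
Total: 41.55 + 33.26 + 25.38 + 20.14 = 120.33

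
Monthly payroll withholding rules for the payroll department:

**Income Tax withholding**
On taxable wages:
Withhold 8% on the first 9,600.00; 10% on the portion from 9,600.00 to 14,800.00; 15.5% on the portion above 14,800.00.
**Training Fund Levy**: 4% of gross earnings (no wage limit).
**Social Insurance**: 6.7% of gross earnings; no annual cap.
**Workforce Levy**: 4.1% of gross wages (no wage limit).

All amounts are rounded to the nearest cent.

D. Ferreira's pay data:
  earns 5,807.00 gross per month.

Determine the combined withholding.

Income Tax: taxable = 5,807.00
  8% × 5,807.00 = 464.56
Training Fund Levy: 4% × 5,807.00 = 232.28
Social Insurance: 6.7% × 5,807.00 = 389.07
Workforce Levy: 4.1% × 5,807.00 = 238.09
Total: 464.56 + 232.28 + 389.07 + 238.09 = 1,324.00

1,324.00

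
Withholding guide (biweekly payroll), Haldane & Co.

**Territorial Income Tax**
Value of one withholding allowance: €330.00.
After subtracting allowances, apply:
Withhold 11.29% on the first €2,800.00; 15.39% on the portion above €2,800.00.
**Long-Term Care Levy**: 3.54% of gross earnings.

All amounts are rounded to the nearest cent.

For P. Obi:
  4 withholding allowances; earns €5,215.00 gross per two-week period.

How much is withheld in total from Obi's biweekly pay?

Territorial Income Tax: taxable = €5,215.00 − 4×€330.00 = €3,895.00
  €316.12 + 15.39% × (€3,895.00 − €2,800.00) = €316.12 + 15.39% × €1,095.00 = €484.64
Long-Term Care Levy: 3.54% × €5,215.00 = €184.61
Total: €484.64 + €184.61 = €669.25

€669.25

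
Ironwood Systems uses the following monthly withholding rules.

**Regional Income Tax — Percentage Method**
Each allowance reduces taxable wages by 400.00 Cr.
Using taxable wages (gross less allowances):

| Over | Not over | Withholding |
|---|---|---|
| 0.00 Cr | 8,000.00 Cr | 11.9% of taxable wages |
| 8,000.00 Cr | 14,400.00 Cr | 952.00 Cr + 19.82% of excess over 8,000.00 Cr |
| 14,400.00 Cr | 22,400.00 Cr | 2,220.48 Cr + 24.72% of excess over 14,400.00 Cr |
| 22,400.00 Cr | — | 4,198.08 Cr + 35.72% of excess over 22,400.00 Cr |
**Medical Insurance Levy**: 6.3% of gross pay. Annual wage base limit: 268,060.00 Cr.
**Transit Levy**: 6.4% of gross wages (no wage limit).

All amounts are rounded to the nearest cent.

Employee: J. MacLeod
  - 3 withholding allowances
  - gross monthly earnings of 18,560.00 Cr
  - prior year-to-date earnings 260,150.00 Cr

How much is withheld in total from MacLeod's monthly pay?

Regional Income Tax: taxable = 18,560.00 Cr − 3×400.00 Cr = 17,360.00 Cr
  2,220.48 Cr + 24.72% × (17,360.00 Cr − 14,400.00 Cr) = 2,220.48 Cr + 24.72% × 2,960.00 Cr = 2,952.19 Cr
Medical Insurance Levy: cap 268,060.00 Cr − YTD 260,150.00 Cr = 7,910.00 Cr subject; 6.3% × 7,910.00 Cr = 498.33 Cr
Transit Levy: 6.4% × 18,560.00 Cr = 1,187.84 Cr
Total: 2,952.19 Cr + 498.33 Cr + 1,187.84 Cr = 4,638.36 Cr

4,638.36 Cr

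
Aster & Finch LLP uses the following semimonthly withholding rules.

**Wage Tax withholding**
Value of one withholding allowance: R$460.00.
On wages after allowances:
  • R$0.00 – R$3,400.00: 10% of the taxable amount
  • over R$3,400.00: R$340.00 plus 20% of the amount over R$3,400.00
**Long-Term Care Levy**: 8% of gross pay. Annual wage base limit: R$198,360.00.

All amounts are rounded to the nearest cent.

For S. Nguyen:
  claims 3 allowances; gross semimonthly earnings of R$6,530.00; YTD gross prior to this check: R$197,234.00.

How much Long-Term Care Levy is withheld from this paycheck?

R$90.08

Long-Term Care Levy: cap R$198,360.00 − YTD R$197,234.00 = R$1,126.00 subject; 8% × R$1,126.00 = R$90.08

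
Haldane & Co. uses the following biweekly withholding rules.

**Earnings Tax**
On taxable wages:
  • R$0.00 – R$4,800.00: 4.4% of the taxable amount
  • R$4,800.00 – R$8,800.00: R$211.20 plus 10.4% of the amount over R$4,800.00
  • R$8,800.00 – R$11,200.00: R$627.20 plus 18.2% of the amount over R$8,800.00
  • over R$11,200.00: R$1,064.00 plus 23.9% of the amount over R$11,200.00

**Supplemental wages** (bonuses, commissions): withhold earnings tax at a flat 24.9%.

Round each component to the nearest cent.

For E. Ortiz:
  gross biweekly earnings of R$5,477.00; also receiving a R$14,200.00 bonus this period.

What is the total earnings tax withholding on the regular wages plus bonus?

R$3,817.41

Earnings Tax: taxable = R$5,477.00
  R$211.20 + 10.4% × (R$5,477.00 − R$4,800.00) = R$211.20 + 10.4% × R$677.00 = R$281.61
Supplemental (24.9% flat on bonus): 24.9% × R$14,200.00 = R$3,535.80
Total earnings tax: R$281.61 + R$3,535.80 = R$3,817.41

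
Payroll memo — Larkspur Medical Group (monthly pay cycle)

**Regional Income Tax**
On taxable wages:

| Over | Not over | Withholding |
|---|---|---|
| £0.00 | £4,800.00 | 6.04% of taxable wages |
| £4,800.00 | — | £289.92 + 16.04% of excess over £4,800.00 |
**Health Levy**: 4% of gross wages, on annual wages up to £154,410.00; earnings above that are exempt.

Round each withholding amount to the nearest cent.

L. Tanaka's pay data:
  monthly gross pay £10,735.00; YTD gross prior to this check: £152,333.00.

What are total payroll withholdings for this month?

Regional Income Tax: taxable = £10,735.00
  £289.92 + 16.04% × (£10,735.00 − £4,800.00) = £289.92 + 16.04% × £5,935.00 = £1,241.89
Health Levy: cap £154,410.00 − YTD £152,333.00 = £2,077.00 subject; 4% × £2,077.00 = £83.08
Total: £1,241.89 + £83.08 = £1,324.97

£1,324.97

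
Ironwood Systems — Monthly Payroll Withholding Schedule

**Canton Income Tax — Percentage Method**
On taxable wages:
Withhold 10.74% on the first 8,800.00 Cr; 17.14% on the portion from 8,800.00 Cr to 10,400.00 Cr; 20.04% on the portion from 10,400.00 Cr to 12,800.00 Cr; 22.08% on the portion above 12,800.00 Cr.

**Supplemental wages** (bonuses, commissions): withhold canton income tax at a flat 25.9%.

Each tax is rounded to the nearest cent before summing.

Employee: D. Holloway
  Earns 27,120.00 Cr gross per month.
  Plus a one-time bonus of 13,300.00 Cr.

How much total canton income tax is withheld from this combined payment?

Canton Income Tax: taxable = 27,120.00 Cr
  1,700.32 Cr + 22.08% × (27,120.00 Cr − 12,800.00 Cr) = 1,700.32 Cr + 22.08% × 14,320.00 Cr = 4,862.18 Cr
Supplemental (25.9% flat on bonus): 25.9% × 13,300.00 Cr = 3,444.70 Cr
Total canton income tax: 4,862.18 Cr + 3,444.70 Cr = 8,306.88 Cr

8,306.88 Cr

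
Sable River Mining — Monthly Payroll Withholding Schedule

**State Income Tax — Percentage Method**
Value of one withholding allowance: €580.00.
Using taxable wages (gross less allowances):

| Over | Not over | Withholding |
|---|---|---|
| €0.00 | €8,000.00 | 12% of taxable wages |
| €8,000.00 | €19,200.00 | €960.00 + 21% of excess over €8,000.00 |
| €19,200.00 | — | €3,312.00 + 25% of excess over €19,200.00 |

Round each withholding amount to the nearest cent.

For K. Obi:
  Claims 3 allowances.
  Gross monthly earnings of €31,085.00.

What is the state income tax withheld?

State Income Tax: taxable = €31,085.00 − 3×€580.00 = €29,345.00
  €3,312.00 + 25% × (€29,345.00 − €19,200.00) = €3,312.00 + 25% × €10,145.00 = €5,848.25

€5,848.25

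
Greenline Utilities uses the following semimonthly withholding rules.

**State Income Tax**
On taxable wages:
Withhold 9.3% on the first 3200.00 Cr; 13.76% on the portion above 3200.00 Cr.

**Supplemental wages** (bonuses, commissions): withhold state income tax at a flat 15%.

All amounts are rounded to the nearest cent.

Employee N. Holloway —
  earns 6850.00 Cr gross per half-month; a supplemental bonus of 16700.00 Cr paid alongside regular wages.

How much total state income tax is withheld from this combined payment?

3304.84 Cr

State Income Tax: taxable = 6850.00 Cr
  297.60 Cr + 13.76% × (6850.00 Cr − 3200.00 Cr) = 297.60 Cr + 13.76% × 3650.00 Cr = 799.84 Cr
Supplemental (15% flat on bonus): 15% × 16700.00 Cr = 2505.00 Cr
Total state income tax: 799.84 Cr + 2505.00 Cr = 3304.84 Cr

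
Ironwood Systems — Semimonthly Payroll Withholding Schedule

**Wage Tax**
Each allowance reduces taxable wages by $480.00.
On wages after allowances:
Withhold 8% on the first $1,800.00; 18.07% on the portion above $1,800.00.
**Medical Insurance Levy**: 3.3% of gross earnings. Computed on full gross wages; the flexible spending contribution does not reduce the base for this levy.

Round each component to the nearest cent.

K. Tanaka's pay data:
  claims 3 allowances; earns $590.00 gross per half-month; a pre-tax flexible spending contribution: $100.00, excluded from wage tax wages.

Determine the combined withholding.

Wage Tax: taxable = $590.00 − $100.00 − 3×$480.00 = $-950.00
  Taxable ≤ 0 → $0.00
Medical Insurance Levy: 3.3% × $590.00 = $19.47
Total: $0.00 + $19.47 = $19.47

$19.47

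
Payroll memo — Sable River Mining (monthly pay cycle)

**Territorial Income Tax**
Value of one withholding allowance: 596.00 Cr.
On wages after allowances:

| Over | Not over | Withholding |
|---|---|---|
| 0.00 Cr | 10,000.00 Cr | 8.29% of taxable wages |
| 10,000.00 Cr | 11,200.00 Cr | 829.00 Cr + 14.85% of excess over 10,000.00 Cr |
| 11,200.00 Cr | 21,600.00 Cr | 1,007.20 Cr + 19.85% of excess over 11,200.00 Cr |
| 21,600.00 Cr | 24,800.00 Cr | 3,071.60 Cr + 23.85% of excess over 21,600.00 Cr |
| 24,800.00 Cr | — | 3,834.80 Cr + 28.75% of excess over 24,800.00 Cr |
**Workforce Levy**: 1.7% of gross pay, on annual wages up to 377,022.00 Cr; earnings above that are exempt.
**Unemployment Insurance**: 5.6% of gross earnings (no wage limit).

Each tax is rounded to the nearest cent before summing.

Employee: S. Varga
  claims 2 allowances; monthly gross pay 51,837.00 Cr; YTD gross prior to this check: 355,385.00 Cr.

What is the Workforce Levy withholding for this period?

367.83 Cr

Workforce Levy: cap 377,022.00 Cr − YTD 355,385.00 Cr = 21,637.00 Cr subject; 1.7% × 21,637.00 Cr = 367.83 Cr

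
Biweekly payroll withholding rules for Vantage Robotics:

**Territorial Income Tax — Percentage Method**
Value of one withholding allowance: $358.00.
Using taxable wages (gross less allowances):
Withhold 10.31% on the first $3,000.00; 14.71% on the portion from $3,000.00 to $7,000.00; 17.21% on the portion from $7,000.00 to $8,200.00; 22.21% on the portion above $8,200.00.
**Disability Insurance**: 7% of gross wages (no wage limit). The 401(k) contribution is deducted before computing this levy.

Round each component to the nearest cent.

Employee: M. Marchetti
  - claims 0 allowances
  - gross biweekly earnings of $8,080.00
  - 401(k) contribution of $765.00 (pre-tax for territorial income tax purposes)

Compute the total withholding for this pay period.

Territorial Income Tax: taxable = $8,080.00 − $765.00 = $7,315.00
  $897.70 + 17.21% × ($7,315.00 − $7,000.00) = $897.70 + 17.21% × $315.00 = $951.91
Disability Insurance: 7% × $7,315.00 = $512.05
Total: $951.91 + $512.05 = $1,463.96

$1,463.96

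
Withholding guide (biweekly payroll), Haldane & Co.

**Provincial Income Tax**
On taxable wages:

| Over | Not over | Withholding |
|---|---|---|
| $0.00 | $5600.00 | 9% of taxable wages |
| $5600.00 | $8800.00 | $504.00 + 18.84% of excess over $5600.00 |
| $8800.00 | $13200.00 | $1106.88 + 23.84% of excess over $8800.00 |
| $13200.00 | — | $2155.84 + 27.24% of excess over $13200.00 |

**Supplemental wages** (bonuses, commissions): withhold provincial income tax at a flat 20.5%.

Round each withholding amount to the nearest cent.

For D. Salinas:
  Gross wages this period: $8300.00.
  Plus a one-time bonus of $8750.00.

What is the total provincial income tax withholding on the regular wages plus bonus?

$2806.43

Provincial Income Tax: taxable = $8300.00
  $504.00 + 18.84% × ($8300.00 − $5600.00) = $504.00 + 18.84% × $2700.00 = $1012.68
Supplemental (20.5% flat on bonus): 20.5% × $8750.00 = $1793.75
Total provincial income tax: $1012.68 + $1793.75 = $2806.43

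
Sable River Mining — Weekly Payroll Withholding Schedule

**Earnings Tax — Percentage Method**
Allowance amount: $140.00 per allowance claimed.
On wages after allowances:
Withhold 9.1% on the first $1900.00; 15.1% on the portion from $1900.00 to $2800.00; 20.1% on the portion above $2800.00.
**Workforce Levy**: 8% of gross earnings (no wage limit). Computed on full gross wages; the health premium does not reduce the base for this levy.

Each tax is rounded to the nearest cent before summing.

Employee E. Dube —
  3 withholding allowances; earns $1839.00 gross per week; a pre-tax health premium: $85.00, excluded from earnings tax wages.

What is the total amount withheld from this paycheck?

Earnings Tax: taxable = $1839.00 − $85.00 − 3×$140.00 = $1334.00
  9.1% × $1334.00 = $121.39
Workforce Levy: 8% × $1839.00 = $147.12
Total: $121.39 + $147.12 = $268.51

$268.51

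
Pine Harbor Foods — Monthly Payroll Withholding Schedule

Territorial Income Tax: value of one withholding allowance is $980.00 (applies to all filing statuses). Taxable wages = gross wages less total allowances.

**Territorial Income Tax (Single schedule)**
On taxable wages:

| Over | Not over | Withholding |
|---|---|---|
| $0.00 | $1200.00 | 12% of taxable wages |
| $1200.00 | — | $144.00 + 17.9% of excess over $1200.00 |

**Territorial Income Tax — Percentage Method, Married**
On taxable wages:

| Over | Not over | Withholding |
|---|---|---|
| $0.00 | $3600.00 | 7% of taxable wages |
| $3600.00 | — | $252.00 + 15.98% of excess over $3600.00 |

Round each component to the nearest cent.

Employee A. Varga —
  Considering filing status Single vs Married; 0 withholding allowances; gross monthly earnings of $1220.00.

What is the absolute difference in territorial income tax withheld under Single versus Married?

Territorial Income Tax (Single): taxable = $1220.00
  $144.00 + 17.9% × ($1220.00 − $1200.00) = $144.00 + 17.9% × $20.00 = $147.58
Territorial Income Tax (Married): taxable = $1220.00
  7% × $1220.00 = $85.40
Difference: |$147.58 − $85.40| = $62.18 (higher under Single)

$62.18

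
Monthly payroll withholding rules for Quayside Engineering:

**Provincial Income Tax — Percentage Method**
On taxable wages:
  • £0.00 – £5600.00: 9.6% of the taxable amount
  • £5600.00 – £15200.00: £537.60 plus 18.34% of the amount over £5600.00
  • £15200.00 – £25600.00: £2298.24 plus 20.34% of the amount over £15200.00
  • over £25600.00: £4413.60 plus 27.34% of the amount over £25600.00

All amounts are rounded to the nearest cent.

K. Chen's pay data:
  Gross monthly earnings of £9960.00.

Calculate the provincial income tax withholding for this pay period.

Provincial Income Tax: taxable = £9960.00
  £537.60 + 18.34% × (£9960.00 − £5600.00) = £537.60 + 18.34% × £4360.00 = £1337.22

£1337.22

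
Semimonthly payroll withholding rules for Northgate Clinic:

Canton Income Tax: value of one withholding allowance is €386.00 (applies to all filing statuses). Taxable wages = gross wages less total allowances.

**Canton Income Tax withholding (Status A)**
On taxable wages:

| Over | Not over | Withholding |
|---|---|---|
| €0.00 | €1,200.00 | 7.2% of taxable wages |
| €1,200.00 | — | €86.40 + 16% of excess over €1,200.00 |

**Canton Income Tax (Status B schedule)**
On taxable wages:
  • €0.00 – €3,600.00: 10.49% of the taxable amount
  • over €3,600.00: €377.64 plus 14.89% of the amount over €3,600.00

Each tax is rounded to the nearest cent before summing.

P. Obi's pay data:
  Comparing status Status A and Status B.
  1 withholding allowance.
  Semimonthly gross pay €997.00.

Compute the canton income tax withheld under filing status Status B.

€64.09

Canton Income Tax (Status B): taxable = €997.00 − 1×€386.00 = €611.00
  10.49% × €611.00 = €64.09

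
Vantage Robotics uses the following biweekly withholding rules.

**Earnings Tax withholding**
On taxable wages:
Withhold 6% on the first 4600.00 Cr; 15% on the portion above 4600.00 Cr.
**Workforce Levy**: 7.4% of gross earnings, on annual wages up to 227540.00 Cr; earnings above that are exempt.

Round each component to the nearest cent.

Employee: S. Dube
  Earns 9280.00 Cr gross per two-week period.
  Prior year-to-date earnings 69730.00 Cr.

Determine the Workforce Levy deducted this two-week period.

Workforce Levy: 7.4% × 9280.00 Cr = 686.72 Cr

686.72 Cr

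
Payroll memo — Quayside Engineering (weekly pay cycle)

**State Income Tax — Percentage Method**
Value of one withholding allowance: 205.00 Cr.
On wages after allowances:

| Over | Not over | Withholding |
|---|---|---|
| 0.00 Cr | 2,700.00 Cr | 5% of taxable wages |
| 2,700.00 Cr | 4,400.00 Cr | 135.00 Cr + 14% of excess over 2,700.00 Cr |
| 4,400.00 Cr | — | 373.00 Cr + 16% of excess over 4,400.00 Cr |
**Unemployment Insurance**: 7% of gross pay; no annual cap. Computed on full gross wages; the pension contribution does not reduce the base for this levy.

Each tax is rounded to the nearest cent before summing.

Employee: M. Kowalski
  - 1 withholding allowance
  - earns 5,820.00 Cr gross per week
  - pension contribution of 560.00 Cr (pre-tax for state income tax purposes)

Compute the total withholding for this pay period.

885.20 Cr

State Income Tax: taxable = 5,820.00 Cr − 560.00 Cr − 1×205.00 Cr = 5,055.00 Cr
  373.00 Cr + 16% × (5,055.00 Cr − 4,400.00 Cr) = 373.00 Cr + 16% × 655.00 Cr = 477.80 Cr
Unemployment Insurance: 7% × 5,820.00 Cr = 407.40 Cr
Total: 477.80 Cr + 407.40 Cr = 885.20 Cr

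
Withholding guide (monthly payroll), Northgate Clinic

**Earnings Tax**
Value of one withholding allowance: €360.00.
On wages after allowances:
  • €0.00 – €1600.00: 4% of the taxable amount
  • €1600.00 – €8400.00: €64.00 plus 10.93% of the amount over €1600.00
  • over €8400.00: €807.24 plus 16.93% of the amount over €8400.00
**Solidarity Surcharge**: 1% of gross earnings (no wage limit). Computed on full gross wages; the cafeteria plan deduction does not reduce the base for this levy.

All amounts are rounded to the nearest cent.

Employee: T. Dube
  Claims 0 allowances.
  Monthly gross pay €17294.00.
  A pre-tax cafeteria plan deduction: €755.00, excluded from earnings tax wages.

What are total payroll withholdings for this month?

€2358.11

Earnings Tax: taxable = €17294.00 − €755.00 = €16539.00
  €807.24 + 16.93% × (€16539.00 − €8400.00) = €807.24 + 16.93% × €8139.00 = €2185.17
Solidarity Surcharge: 1% × €17294.00 = €172.94
Total: €2185.17 + €172.94 = €2358.11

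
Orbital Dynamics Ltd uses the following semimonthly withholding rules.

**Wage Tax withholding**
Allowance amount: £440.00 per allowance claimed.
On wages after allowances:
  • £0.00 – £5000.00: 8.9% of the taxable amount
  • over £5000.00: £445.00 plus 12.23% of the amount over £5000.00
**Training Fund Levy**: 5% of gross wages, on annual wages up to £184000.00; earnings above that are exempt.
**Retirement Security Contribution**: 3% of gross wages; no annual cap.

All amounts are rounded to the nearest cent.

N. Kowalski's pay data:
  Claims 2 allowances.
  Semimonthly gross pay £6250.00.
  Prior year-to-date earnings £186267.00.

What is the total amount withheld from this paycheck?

Wage Tax: taxable = £6250.00 − 2×£440.00 = £5370.00
  £445.00 + 12.23% × (£5370.00 − £5000.00) = £445.00 + 12.23% × £370.00 = £490.25
Training Fund Levy: YTD £186267.00 ≥ cap £184000.00 → £0.00
Retirement Security Contribution: 3% × £6250.00 = £187.50
Total: £490.25 + £0.00 + £187.50 = £677.75

£677.75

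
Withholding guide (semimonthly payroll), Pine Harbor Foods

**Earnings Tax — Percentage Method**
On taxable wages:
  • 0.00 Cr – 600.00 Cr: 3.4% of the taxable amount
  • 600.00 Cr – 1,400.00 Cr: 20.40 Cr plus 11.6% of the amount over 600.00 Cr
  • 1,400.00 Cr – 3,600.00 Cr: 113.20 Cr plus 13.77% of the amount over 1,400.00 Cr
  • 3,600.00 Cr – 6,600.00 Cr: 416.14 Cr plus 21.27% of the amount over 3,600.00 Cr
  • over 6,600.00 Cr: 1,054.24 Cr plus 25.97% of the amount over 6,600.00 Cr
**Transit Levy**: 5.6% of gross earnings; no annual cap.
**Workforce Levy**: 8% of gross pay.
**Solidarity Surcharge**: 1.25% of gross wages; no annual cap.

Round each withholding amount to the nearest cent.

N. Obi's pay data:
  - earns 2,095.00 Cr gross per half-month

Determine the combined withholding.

520.01 Cr

Earnings Tax: taxable = 2,095.00 Cr
  113.20 Cr + 13.77% × (2,095.00 Cr − 1,400.00 Cr) = 113.20 Cr + 13.77% × 695.00 Cr = 208.90 Cr
Transit Levy: 5.6% × 2,095.00 Cr = 117.32 Cr
Workforce Levy: 8% × 2,095.00 Cr = 167.60 Cr
Solidarity Surcharge: 1.25% × 2,095.00 Cr = 26.19 Cr
Total: 208.90 Cr + 117.32 Cr + 167.60 Cr + 26.19 Cr = 520.01 Cr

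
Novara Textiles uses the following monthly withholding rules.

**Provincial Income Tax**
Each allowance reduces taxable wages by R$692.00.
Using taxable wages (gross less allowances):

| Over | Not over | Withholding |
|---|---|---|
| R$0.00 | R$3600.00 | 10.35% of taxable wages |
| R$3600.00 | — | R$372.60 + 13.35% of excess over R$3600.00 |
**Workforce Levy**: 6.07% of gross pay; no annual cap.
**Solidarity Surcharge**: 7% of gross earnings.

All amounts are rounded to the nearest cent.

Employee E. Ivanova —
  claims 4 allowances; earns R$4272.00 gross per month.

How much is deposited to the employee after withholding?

R$3557.99

Provincial Income Tax: taxable = R$4272.00 − 4×R$692.00 = R$1504.00
  10.35% × R$1504.00 = R$155.66
Workforce Levy: 6.07% × R$4272.00 = R$259.31
Solidarity Surcharge: 7% × R$4272.00 = R$299.04
Total withheld: R$155.66 + R$259.31 + R$299.04 = R$714.01
Net pay: R$4272.00 − R$714.01 = R$3557.99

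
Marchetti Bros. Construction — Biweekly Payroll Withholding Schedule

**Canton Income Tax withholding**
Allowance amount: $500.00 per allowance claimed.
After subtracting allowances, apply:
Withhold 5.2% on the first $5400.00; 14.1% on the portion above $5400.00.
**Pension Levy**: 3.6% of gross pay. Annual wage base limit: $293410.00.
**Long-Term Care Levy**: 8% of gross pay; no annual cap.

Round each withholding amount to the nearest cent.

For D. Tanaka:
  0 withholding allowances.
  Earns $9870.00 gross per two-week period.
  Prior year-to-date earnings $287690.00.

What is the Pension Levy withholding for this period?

$205.92

Pension Levy: cap $293410.00 − YTD $287690.00 = $5720.00 subject; 3.6% × $5720.00 = $205.92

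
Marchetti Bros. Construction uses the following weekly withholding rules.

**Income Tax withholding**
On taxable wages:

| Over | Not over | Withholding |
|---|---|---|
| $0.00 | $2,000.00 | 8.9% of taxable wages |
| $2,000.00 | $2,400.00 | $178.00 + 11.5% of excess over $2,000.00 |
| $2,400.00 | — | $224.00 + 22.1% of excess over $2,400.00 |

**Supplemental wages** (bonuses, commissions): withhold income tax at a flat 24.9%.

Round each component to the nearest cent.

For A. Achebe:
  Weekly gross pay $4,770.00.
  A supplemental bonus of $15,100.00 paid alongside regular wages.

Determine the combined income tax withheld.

$4,507.67

Income Tax: taxable = $4,770.00
  $224.00 + 22.1% × ($4,770.00 − $2,400.00) = $224.00 + 22.1% × $2,370.00 = $747.77
Supplemental (24.9% flat on bonus): 24.9% × $15,100.00 = $3,759.90
Total income tax: $747.77 + $3,759.90 = $4,507.67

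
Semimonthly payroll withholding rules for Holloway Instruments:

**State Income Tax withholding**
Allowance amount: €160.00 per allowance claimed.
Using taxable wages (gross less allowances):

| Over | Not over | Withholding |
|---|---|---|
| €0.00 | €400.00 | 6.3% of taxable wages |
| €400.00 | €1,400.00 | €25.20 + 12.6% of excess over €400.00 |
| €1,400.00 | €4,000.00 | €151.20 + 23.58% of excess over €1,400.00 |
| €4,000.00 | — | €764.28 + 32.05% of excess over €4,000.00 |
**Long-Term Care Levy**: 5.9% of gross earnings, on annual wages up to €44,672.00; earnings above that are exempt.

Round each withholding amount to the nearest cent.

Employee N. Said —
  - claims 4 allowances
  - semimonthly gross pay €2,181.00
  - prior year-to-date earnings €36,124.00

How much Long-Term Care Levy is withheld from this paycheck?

€128.68

Long-Term Care Levy: 5.9% × €2,181.00 = €128.68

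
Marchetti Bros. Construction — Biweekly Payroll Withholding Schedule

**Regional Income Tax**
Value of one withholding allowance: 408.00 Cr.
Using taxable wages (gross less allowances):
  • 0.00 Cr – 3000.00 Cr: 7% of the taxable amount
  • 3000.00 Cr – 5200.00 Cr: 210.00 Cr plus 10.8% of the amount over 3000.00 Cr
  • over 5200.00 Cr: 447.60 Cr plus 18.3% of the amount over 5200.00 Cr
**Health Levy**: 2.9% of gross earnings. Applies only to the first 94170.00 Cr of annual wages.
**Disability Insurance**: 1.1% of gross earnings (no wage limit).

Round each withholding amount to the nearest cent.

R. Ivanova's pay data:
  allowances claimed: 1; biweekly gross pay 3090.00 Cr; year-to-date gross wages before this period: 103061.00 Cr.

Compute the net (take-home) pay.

2868.27 Cr

Regional Income Tax: taxable = 3090.00 Cr − 1×408.00 Cr = 2682.00 Cr
  7% × 2682.00 Cr = 187.74 Cr
Health Levy: YTD 103061.00 Cr ≥ cap 94170.00 Cr → 0.00 Cr
Disability Insurance: 1.1% × 3090.00 Cr = 33.99 Cr
Total withheld: 187.74 Cr + 0.00 Cr + 33.99 Cr = 221.73 Cr
Net pay: 3090.00 Cr − 221.73 Cr = 2868.27 Cr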